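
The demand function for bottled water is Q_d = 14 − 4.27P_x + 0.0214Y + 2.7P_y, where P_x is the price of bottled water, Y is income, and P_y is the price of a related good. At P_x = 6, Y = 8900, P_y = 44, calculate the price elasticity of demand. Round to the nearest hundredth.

At the given point, Q_d = 14 − 4.27(6) + 0.0214(8900) + 2.7(44) = 14 − 25.62 + 190.46 + 118.8 = 297.64.
∂Q_d/∂P_x = −4.27, so E_p = (−4.27)·(6/297.64) ≈ -0.09.
|E_p| < 1: demand is inelastic.

-0.09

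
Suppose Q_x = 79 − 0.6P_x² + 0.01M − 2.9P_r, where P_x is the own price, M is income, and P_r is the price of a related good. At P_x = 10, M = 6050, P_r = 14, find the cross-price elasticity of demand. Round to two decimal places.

At the given point, Q_x = 79 − 0.6(10)² + 0.01(6050) − 2.9(14) = 79 − 60 + 60.5 − 40.6 = 38.9.
∂Q_x/∂P_r = −2.9, so E_xy = -2.9·(14/38.9) ≈ -1.04.
E_xy < 0: the goods are complements.

-1.04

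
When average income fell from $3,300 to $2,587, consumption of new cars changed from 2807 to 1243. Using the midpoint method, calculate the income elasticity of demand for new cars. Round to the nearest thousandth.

%ΔQ = (1243 − 2807)/[(2807+1243)/2] = -1564/2025 ≈ -0.7723.
%ΔY = (2,587 − 3,300)/[(3,300+2,587)/2] = -713/2943.5 ≈ -0.2422.
E_I = %ΔQ/%ΔY ≈ 3.188.
E_I > 1: normal good (luxury).

3.188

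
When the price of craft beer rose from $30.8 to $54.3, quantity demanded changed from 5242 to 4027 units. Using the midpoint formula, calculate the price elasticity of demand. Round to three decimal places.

%Δq = (4027 − 5242)/[(5242 + 4027)/2] = -1215/4634.5 ≈ -0.2622.
%Δp = (54.3 − 30.8)/[(30.8 + 54.3)/2] = 23.5/42.55 ≈ 0.5523.
Arc elasticity E = %Δq/%Δp ≈ -0.2622/0.5523 ≈ -0.475.
|E| < 1: demand is inelastic over this range.

-0.475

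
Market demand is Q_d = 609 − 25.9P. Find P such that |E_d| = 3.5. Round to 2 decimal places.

18.29

Set −bP/(a − bP) = −3.5 ⇒ bP = 3.5(a − bP) ⇒ bP(1+3.5) = 3.5·a.
P = 3.5·609/(25.9·4.5) ≈ 18.29.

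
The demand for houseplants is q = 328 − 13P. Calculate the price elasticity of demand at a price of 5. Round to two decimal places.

At P = 5, q = 263.
dq/dP = −13.
Point elasticity E = (dq/dP)·(P/q) = -13 × 5/263 ≈ -0.25.
|E| < 1, so demand is inelastic at this price.

-0.25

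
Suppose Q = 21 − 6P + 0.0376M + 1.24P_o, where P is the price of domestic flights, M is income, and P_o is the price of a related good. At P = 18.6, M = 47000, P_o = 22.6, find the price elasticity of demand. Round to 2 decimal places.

At the given point, Q = 21 − 6(18.6) + 0.0376(47000) + 1.24(22.6) = 21 − 111.6 + 1767.2 + 28.024 = 1704.624.
∂Q/∂P = −6, so E_p = (−6)·(18.6/1704.624) ≈ -0.07.
|E_p| < 1: demand is inelastic.

-0.07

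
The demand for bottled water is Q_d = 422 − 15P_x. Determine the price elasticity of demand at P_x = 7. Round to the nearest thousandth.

At P_x = 7, Q_d = 317.
dQ_d/dP_x = −15.
Point elasticity E = (dQ_d/dP_x)·(P_x/Q_d) = -15 × 7/317 ≈ -0.331.
|E| < 1, so demand is inelastic at this price.

-0.331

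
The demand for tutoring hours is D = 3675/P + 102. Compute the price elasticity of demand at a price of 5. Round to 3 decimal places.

At P = 5, D = 837.
dD/dP = −3675/P² = −147.
Point elasticity E = (dD/dP)·(P/D) = -147 × 5/837 ≈ -0.878.
|E| < 1, so demand is inelastic at this price.

-0.878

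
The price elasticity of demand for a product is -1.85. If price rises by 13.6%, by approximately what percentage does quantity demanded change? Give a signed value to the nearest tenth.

-25.2

%ΔQ ≈ E × %ΔP = (-1.85) × (13.6%) ≈ -25.2%.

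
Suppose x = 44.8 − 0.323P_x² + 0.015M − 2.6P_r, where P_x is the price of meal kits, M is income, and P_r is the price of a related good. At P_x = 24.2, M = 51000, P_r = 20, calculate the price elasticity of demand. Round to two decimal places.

At the given point, x = 44.8 − 0.323(24.2)² + 0.015(51000) − 2.6(20) = 44.8 − 189.1617 + 765 − 52 = 568.6383.
∂x/∂P_x = −2·0.323·P_x = -15.6332, so E_p = -15.6332·(24.2/568.6383) ≈ -0.67.
|E_p| < 1: demand is inelastic.

-0.67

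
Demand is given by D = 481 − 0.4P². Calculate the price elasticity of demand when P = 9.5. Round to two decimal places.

At P = 9.5, D = 444.9.
dD/dP = −2·0.4·P = −7.6.
Point elasticity E = (dD/dP)·(P/D) = -7.6 × 9.5/444.9 ≈ -0.16.
|E| < 1, so demand is inelastic at this price.

-0.16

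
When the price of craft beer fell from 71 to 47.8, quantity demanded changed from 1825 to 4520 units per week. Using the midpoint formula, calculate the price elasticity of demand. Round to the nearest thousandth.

-2.175

%ΔQ = (4520 − 1825)/[(1825 + 4520)/2] = 2695/3172.5 ≈ 0.8495.
%ΔP = (47.8 − 71)/[(71 + 47.8)/2] = -23.2/59.4 ≈ -0.3906.
Arc elasticity E = %ΔQ/%ΔP ≈ 0.8495/-0.3906 ≈ -2.175.
|E| > 1: demand is elastic over this range.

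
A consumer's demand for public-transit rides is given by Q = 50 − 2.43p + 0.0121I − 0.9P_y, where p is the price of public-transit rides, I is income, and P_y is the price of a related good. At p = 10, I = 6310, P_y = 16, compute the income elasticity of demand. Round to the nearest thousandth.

0.871

At the given point, Q = 50 − 2.43(10) + 0.0121(6310) − 0.9(16) = 50 − 24.3 + 76.351 − 14.4 = 87.651.
∂Q/∂I = +0.0121, so E_I = 0.0121·(6310/87.651) ≈ 0.871.
E_I ∈ (0,1): normal good (necessity).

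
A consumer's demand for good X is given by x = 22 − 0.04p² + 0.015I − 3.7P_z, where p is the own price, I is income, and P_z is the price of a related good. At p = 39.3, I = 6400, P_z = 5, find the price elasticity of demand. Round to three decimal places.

-3.276

Substituting, x = 22 − 0.04(39.3)² + 0.015(6400) − 3.7(5) = 22 − 61.7796 + 96 − 18.5 = 37.7204.
∂x/∂p = −2·0.04·p = -3.144, so E_p = -3.144·(39.3/37.7204) ≈ -3.276.
|E_p| > 1: demand is elastic.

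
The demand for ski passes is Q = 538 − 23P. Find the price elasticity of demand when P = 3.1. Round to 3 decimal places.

At P = 3.1, Q = 466.7.
dQ/dP = −23.
Point elasticity E = (dQ/dP)·(P/Q) = -23 × 3.1/466.7 ≈ -0.153.
|E| < 1, so demand is inelastic at this price.

-0.153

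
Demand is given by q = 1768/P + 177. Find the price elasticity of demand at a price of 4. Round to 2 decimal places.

-0.71

At P = 4, q = 619.
dq/dP = −1768/P² = −110.5.
Point elasticity E = (dq/dP)·(P/q) = -110.5 × 4/619 ≈ -0.71.
|E| < 1, so demand is inelastic at this price.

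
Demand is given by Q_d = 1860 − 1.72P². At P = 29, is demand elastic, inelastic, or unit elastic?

elastic

At P = 29, Q_d = 413.48.
dQ_d/dP = −2·1.72·P = −99.76.
Point elasticity E = (dQ_d/dP)·(P/Q_d) = -99.76 × 29/413.48 ≈ -6.997.
|E| ≈ 6.997 > 1, so demand is elastic.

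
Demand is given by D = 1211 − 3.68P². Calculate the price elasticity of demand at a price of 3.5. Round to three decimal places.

-0.077

At P = 3.5, D = 1165.92.
dD/dP = −2·3.68·P = −25.76.
Point elasticity E = (dD/dP)·(P/D) = -25.76 × 3.5/1165.92 ≈ -0.077.
|E| < 1, so demand is inelastic at this price.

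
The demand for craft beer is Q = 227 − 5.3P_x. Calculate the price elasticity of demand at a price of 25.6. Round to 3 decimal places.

At P_x = 25.6, Q = 91.32.
dQ/dP_x = −5.3.
Point elasticity E = (dQ/dP_x)·(P_x/Q) = -5.3 × 25.6/91.32 ≈ -1.486.
|E| > 1, so demand is elastic at this price.

-1.486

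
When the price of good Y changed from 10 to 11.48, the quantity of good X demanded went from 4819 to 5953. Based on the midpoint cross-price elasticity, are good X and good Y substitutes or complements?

%ΔQ_x = (5953 − 4819)/[(4819+5953)/2] = 1134/5386 ≈ 0.2105.
%ΔP_y = (11.48 − 10)/[(10+11.48)/2] ≈ 0.1378.
E_xy = 0.2105/0.1378 ≈ 1.528.
E_xy > 0, so the goods are substitutes.

substitutes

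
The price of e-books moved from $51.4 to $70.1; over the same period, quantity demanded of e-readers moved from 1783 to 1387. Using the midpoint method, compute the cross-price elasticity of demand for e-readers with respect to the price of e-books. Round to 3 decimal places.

%ΔQ_x = (1387 − 1783)/[(1783+1387)/2] = -396/1585 ≈ -0.2498.
%ΔP_y = (70.1 − 51.4)/[(51.4+70.1)/2] ≈ 0.3078.
E_xy = -0.2498/0.3078 ≈ -0.812.
E_xy < 0, so e-readers and e-books are complements.

-0.812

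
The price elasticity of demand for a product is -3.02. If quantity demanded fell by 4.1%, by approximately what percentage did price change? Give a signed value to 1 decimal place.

1.4

%ΔQ ≈ E × %ΔP ⇒ %ΔP = %ΔQ / E = (-4.1%)/(-3.02) ≈ 1.4%.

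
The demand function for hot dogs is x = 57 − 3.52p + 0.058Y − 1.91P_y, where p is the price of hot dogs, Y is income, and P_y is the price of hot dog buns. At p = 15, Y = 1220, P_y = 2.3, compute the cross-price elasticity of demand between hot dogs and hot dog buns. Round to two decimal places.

Evaluating quantity at (p, Y, P_y) gives x = 57 − 3.52(15) + 0.058(1220) − 1.91(2.3) = 57 − 52.8 + 70.76 − 4.393 = 70.567.
∂x/∂P_y = −1.91, so E_xy = -1.91·(2.3/70.567) ≈ -0.06.
E_xy < 0: the goods are complements.

-0.06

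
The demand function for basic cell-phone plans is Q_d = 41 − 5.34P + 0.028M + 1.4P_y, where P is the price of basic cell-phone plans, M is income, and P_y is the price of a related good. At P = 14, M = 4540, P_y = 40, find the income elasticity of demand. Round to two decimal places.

Substituting, Q_d = 41 − 5.34(14) + 0.028(4540) + 1.4(40) = 41 − 74.76 + 127.12 + 56 = 149.36.
∂Q_d/∂M = +0.028, so E_I = 0.028·(4540/149.36) ≈ 0.85.
E_I ∈ (0,1): normal good (necessity).

0.85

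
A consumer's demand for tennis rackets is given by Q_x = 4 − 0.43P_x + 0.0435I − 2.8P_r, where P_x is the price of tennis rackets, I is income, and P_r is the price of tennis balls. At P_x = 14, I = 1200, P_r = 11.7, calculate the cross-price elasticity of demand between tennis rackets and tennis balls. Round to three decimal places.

-1.881

Q_x = 4 − 0.43(14) + 0.0435(1200) − 2.8(11.7) = 4 − 6.02 + 52.2 − 32.76 = 17.42.
∂Q_x/∂P_r = −2.8, so E_xy = -2.8·(11.7/17.42) ≈ -1.881.
E_xy < 0: the goods are complements.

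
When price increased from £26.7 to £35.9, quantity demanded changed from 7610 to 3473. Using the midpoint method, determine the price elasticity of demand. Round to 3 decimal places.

%Δq = (3473 − 7610)/[(7610 + 3473)/2] = -4137/5541.5 ≈ -0.7465.
%ΔP = (35.9 − 26.7)/[(26.7 + 35.9)/2] = 9.2/31.3 ≈ 0.2939.
Arc elasticity E = %Δq/%ΔP ≈ -0.7465/0.2939 ≈ -2.540.
|E| > 1: demand is elastic over this range.

-2.540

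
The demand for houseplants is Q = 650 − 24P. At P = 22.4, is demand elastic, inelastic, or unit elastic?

At P = 22.4, Q = 112.4.
dQ/dP = −24.
Point elasticity E = (dQ/dP)·(P/Q) = -24 × 22.4/112.4 ≈ -4.783.
|E| ≈ 4.783 > 1, so demand is elastic.

elastic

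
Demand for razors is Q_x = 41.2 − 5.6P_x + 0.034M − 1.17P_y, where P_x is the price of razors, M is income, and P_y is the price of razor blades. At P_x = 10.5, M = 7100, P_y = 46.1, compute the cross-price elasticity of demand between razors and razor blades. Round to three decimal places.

Substituting, Q_x = 41.2 − 5.6(10.5) + 0.034(7100) − 1.17(46.1) = 41.2 − 58.8 + 241.4 − 53.937 = 169.863.
∂Q_x/∂P_y = −1.17, so E_xy = -1.17·(46.1/169.863) ≈ -0.318.
E_xy < 0: the goods are complements.

-0.318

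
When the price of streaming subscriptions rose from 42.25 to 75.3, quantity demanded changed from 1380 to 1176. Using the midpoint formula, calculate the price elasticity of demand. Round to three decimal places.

%Δq = (1176 − 1380)/[(1380 + 1176)/2] = -204/1278 ≈ -0.1596.
%ΔP = (75.3 − 42.25)/[(42.25 + 75.3)/2] = 33.05/58.775 ≈ 0.5623.
Arc elasticity E = %Δq/%ΔP ≈ -0.1596/0.5623 ≈ -0.284.
|E| < 1: demand is inelastic over this range.

-0.284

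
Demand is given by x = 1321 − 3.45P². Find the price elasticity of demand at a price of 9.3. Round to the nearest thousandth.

-0.584

At P = 9.3, x = 1022.6095.
dx/dP = −2·3.45·P = −64.17.
Point elasticity E = (dx/dP)·(P/x) = -64.17 × 9.3/1022.6095 ≈ -0.584.
|E| < 1, so demand is inelastic at this price.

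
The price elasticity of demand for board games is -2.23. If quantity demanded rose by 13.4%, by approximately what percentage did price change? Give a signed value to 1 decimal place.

-6.0

%ΔQ ≈ E × %ΔP ⇒ %ΔP = %ΔQ / E = (13.4%)/(-2.23) ≈ -6.0%.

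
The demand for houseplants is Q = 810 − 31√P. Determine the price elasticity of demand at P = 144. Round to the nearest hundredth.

At P = 144, Q = 438.
dQ/dP = −31/(2√P) = −31/(2·12).
Point elasticity E = (dQ/dP)·(P/Q) = -1.2917 × 144/438 ≈ -0.42.
|E| < 1, so demand is inelastic at this price.

-0.42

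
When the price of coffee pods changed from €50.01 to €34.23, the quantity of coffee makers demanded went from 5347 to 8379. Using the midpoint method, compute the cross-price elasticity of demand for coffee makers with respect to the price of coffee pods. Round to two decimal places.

%ΔQ_x = (8379 − 5347)/[(5347+8379)/2] = 3032/6863 ≈ 0.4418.
%ΔP_y = (34.23 − 50.01)/[(50.01+34.23)/2] ≈ -0.3746.
E_xy = 0.4418/-0.3746 ≈ -1.18.
E_xy < 0, so coffee makers and coffee pods are complements.

-1.18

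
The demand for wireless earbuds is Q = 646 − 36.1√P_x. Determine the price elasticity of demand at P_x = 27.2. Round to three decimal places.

At P_x = 27.2, Q = 457.7254.
dQ/dP_x = −36.1/(2√P_x) = −36.1/(2·5.2154).
Point elasticity E = (dQ/dP_x)·(P_x/Q) = -3.4609 × 27.2/457.7254 ≈ -0.206.
|E| < 1, so demand is inelastic at this price.

-0.206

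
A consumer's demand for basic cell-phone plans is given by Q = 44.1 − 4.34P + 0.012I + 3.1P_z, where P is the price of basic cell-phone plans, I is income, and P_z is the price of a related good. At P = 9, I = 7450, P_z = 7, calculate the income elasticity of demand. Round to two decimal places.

0.77

At the given point, Q = 44.1 − 4.34(9) + 0.012(7450) + 3.1(7) = 44.1 − 39.06 + 89.4 + 21.7 = 116.14.
∂Q/∂I = +0.012, so E_I = 0.012·(7450/116.14) ≈ 0.77.
E_I ∈ (0,1): normal good (necessity).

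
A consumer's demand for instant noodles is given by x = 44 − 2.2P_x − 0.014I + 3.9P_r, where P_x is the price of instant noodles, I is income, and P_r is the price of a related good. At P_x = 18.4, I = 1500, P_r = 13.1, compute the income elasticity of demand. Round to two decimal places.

-0.62

x = 44 − 2.2(18.4) − 0.014(1500) + 3.9(13.1) = 44 − 40.48 − 21 + 51.09 = 33.61.
∂x/∂I = −0.014, so E_I = -0.014·(1500/33.61) ≈ -0.62.
E_I < 0: inferior good.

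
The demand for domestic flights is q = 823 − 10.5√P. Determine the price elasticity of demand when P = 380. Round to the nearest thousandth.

-0.166

At P = 380, q = 618.3173.
dq/dP = −10.5/(2√P) = −10.5/(2·19.4936).
Point elasticity E = (dq/dP)·(P/q) = -0.2693 × 380/618.3173 ≈ -0.166.
|E| < 1, so demand is inelastic at this price.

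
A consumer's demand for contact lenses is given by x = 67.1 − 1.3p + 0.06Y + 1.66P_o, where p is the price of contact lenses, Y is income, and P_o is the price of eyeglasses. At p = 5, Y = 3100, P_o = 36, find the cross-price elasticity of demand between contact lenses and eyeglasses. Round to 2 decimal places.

Evaluating quantity at (p, Y, P_o) gives x = 67.1 − 1.3(5) + 0.06(3100) + 1.66(36) = 67.1 − 6.5 + 186 + 59.76 = 306.36.
∂x/∂P_o = +1.66, so E_xy = 1.66·(36/306.36) ≈ 0.20.
E_xy > 0: the goods are substitutes.

0.20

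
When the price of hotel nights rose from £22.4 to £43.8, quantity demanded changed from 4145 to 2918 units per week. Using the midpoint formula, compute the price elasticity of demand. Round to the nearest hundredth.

-0.54

%ΔQ = (2918 − 4145)/[(4145 + 2918)/2] = -1227/3531.5 ≈ -0.3474.
%Δp = (43.8 − 22.4)/[(22.4 + 43.8)/2] = 21.4/33.1 ≈ 0.6465.
Arc elasticity E = %ΔQ/%Δp ≈ -0.3474/0.6465 ≈ -0.54.
|E| < 1: demand is inelastic over this range.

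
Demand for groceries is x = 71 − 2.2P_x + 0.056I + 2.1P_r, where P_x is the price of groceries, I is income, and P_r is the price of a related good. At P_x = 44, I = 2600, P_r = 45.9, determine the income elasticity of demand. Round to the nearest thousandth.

Evaluating quantity at (P_x, I, P_r) gives x = 71 − 2.2(44) + 0.056(2600) + 2.1(45.9) = 71 − 96.8 + 145.6 + 96.39 = 216.19.
∂x/∂I = +0.056, so E_I = 0.056·(2600/216.19) ≈ 0.673.
E_I ∈ (0,1): normal good (necessity).

0.673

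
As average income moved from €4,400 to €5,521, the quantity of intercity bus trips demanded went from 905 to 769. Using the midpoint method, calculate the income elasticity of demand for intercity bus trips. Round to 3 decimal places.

%ΔQ = (769 − 905)/[(905+769)/2] = -136/837 ≈ -0.1625.
%ΔI = (5,521 − 4,400)/[(4,400+5,521)/2] = 1121/4960.5 ≈ 0.2260.
E_I = %ΔQ/%ΔI ≈ -0.719.
E_I < 0: inferior good.

-0.719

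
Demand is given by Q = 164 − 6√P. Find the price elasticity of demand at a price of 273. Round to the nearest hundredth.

At P = 273, Q = 64.8637.
dQ/dP = −6/(2√P) = −6/(2·16.5227).
Point elasticity E = (dQ/dP)·(P/Q) = -0.1816 × 273/64.8637 ≈ -0.76.
|E| < 1, so demand is inelastic at this price.

-0.76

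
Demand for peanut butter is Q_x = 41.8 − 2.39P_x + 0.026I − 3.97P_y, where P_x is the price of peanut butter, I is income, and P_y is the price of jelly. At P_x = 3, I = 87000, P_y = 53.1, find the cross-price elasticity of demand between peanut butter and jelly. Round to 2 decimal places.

Q_x = 41.8 − 2.39(3) + 0.026(87000) − 3.97(53.1) = 41.8 − 7.17 + 2262 − 210.807 = 2085.823.
∂Q_x/∂P_y = −3.97, so E_xy = -3.97·(53.1/2085.823) ≈ -0.10.
E_xy < 0: the goods are complements.

-0.10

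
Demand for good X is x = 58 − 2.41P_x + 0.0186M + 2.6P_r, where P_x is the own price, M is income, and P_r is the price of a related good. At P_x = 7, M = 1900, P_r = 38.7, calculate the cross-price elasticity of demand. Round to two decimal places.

At the given point, x = 58 − 2.41(7) + 0.0186(1900) + 2.6(38.7) = 58 − 16.87 + 35.34 + 100.62 = 177.09.
∂x/∂P_r = +2.6, so E_xy = 2.6·(38.7/177.09) ≈ 0.57.
E_xy > 0: the goods are substitutes.

0.57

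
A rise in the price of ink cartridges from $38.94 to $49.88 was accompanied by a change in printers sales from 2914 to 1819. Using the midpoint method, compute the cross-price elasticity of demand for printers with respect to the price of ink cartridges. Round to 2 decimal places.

%ΔQ_x = (1819 − 2914)/[(2914+1819)/2] = -1095/2366.5 ≈ -0.4627.
%ΔP_y = (49.88 − 38.94)/[(38.94+49.88)/2] ≈ 0.2463.
E_xy = -0.4627/0.2463 ≈ -1.88.
E_xy < 0, so printers and ink cartridges are complements.

-1.88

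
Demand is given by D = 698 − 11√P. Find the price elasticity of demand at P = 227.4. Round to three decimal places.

At P = 227.4, D = 532.1223.
dD/dP = −11/(2√P) = −11/(2·15.0798).
Point elasticity E = (dD/dP)·(P/D) = -0.3647 × 227.4/532.1223 ≈ -0.156.
|E| < 1, so demand is inelastic at this price.

-0.156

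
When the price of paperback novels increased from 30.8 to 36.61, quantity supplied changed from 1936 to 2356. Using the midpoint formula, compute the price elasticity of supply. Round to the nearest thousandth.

%ΔQ = (2356 − 1936)/[(1936 + 2356)/2] = 420/2146 ≈ 0.1957.
%Δp = (36.61 − 30.8)/[(30.8 + 36.61)/2] = 5.81/33.705 ≈ 0.1724.
Arc elasticity E = %ΔQ/%Δp ≈ 0.1957/0.1724 ≈ 1.135.
|E| > 1: supply is elastic over this range.

1.135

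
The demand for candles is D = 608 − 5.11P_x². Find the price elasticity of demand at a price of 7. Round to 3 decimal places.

At P_x = 7, D = 357.61.
dD/dP_x = −2·5.11·P_x = −71.54.
Point elasticity E = (dD/dP_x)·(P_x/D) = -71.54 × 7/357.61 ≈ -1.400.
|E| > 1, so demand is elastic at this price.

-1.400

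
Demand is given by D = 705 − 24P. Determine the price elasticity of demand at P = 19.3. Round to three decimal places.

At P = 19.3, D = 241.8.
dD/dP = −24.
Point elasticity E = (dD/dP)·(P/D) = -24 × 19.3/241.8 ≈ -1.916.
|E| > 1, so demand is elastic at this price.

-1.916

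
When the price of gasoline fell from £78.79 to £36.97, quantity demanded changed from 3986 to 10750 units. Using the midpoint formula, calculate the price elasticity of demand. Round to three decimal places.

-1.271

%Δq = (10750 − 3986)/[(3986 + 10750)/2] = 6764/7368 ≈ 0.9180.
%Δp = (36.97 − 78.79)/[(78.79 + 36.97)/2] = -41.82/57.88 ≈ -0.7225.
Arc elasticity E = %Δq/%Δp ≈ 0.9180/-0.7225 ≈ -1.271.
|E| > 1: demand is elastic over this range.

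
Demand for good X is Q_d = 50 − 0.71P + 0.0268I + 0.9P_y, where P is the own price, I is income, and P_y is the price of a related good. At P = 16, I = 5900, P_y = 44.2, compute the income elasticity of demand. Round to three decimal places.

0.668

At the given point, Q_d = 50 − 0.71(16) + 0.0268(5900) + 0.9(44.2) = 50 − 11.36 + 158.12 + 39.78 = 236.54.
∂Q_d/∂I = +0.0268, so E_I = 0.0268·(5900/236.54) ≈ 0.668.
E_I ∈ (0,1): normal good (necessity).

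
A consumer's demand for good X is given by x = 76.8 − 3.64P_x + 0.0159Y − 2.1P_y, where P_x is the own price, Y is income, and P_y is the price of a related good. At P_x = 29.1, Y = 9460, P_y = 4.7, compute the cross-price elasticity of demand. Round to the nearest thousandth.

First evaluate x: 76.8 − 3.64(29.1) + 0.0159(9460) − 2.1(4.7) = 76.8 − 105.924 + 150.414 − 9.87 = 111.42.
∂x/∂P_y = −2.1, so E_xy = -2.1·(4.7/111.42) ≈ -0.089.
E_xy < 0: the goods are complements.

-0.089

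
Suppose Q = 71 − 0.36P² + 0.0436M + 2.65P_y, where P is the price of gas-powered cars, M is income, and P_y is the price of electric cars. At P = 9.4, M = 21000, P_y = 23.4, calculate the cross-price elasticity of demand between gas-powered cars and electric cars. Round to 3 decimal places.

0.061

First evaluate Q: 71 − 0.36(9.4)² + 0.0436(21000) + 2.65(23.4) = 71 − 31.8096 + 915.6 + 62.01 = 1016.8004.
∂Q/∂P_y = +2.65, so E_xy = 2.65·(23.4/1016.8004) ≈ 0.061.
E_xy > 0: the goods are substitutes.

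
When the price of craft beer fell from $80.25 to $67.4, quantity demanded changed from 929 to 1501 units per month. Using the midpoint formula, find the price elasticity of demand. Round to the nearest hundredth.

%ΔQ = (1501 − 929)/[(929 + 1501)/2] = 572/1215 ≈ 0.4708.
%Δp = (67.4 − 80.25)/[(80.25 + 67.4)/2] = -12.85/73.825 ≈ -0.1741.
Arc elasticity E = %ΔQ/%Δp ≈ 0.4708/-0.1741 ≈ -2.70.
|E| > 1: demand is elastic over this range.

-2.70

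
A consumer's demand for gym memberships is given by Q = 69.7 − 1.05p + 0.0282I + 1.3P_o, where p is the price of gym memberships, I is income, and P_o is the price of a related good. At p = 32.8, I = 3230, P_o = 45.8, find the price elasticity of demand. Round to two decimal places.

-0.19

First evaluate Q: 69.7 − 1.05(32.8) + 0.0282(3230) + 1.3(45.8) = 69.7 − 34.44 + 91.086 + 59.54 = 185.886.
∂Q/∂p = −1.05, so E_p = (−1.05)·(32.8/185.886) ≈ -0.19.
|E_p| < 1: demand is inelastic.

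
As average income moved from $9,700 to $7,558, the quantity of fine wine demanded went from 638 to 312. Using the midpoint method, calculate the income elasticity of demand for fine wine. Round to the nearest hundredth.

%ΔQ = (312 − 638)/[(638+312)/2] = -326/475 ≈ -0.6863.
%ΔI = (7,558 − 9,700)/[(9,700+7,558)/2] = -2142/8629 ≈ -0.2482.
E_I = %ΔQ/%ΔI ≈ 2.76.
E_I > 1: normal good (luxury).

2.76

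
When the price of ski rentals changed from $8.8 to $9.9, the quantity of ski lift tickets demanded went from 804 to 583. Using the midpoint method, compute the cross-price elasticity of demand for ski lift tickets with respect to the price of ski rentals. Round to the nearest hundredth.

%ΔQ_x = (583 − 804)/[(804+583)/2] = -221/693.5 ≈ -0.3187.
%ΔP_y = (9.9 − 8.8)/[(8.8+9.9)/2] ≈ 0.1176.
E_xy = -0.3187/0.1176 ≈ -2.71.
E_xy < 0, so ski lift tickets and ski rentals are complements.

-2.71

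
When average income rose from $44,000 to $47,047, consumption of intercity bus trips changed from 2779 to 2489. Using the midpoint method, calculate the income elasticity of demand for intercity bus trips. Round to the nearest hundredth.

%ΔQ = (2489 − 2779)/[(2779+2489)/2] = -290/2634 ≈ -0.1101.
%ΔI = (47,047 − 44,000)/[(44,000+47,047)/2] = 3047/45523.5 ≈ 0.0669.
E_I = %ΔQ/%ΔI ≈ -1.64.
E_I < 0: inferior good.

-1.64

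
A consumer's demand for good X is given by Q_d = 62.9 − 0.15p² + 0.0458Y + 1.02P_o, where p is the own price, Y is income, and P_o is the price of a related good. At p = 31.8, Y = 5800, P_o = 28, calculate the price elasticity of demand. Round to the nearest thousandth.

At the given point, Q_d = 62.9 − 0.15(31.8)² + 0.0458(5800) + 1.02(28) = 62.9 − 151.686 + 265.64 + 28.56 = 205.414.
∂Q_d/∂p = −2·0.15·p = -9.54, so E_p = -9.54·(31.8/205.414) ≈ -1.477.
|E_p| > 1: demand is elastic.

-1.477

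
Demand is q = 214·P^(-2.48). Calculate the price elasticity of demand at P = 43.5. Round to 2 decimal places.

-2.48

For a Cobb–Douglas (constant-elasticity) form q = A·P^α·…, the elasticity with respect to P equals the exponent α at every point.
Here the exponent on P is -2.48, so the price elasticity of demand is -2.48.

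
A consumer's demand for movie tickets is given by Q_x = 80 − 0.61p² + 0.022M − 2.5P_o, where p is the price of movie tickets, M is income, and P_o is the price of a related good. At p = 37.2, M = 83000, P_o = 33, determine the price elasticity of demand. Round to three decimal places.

Evaluating quantity at (p, M, P_o) gives Q_x = 80 − 0.61(37.2)² + 0.022(83000) − 2.5(33) = 80 − 844.1424 + 1826 − 82.5 = 979.3576.
∂Q_x/∂p = −2·0.61·p = -45.384, so E_p = -45.384·(37.2/979.3576) ≈ -1.724.
|E_p| > 1: demand is elastic.

-1.724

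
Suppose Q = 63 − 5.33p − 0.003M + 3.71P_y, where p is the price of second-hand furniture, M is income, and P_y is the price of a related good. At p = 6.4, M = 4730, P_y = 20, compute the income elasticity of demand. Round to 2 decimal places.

At the given point, Q = 63 − 5.33(6.4) − 0.003(4730) + 3.71(20) = 63 − 34.112 − 14.19 + 74.2 = 88.898.
∂Q/∂M = −0.003, so E_I = -0.003·(4730/88.898) ≈ -0.16.
E_I < 0: inferior good.

-0.16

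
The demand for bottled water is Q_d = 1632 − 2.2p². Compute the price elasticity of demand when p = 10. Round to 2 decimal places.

At p = 10, Q_d = 1412.
dQ_d/dp = −2·2.2·p = −44.
Point elasticity E = (dQ_d/dp)·(p/Q_d) = -44 × 10/1412 ≈ -0.31.
|E| < 1, so demand is inelastic at this price.

-0.31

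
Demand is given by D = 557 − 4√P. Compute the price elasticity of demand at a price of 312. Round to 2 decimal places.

-0.07

At P = 312, D = 486.3459.
dD/dP = −4/(2√P) = −4/(2·17.6635).
Point elasticity E = (dD/dP)·(P/D) = -0.1132 × 312/486.3459 ≈ -0.07.
|E| < 1, so demand is inelastic at this price.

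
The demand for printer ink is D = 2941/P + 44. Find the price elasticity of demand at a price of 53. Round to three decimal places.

At P = 53, D = 99.4906.
dD/dP = −2941/P² = −1.047.
Point elasticity E = (dD/dP)·(P/D) = -1.047 × 53/99.4906 ≈ -0.558.
|E| < 1, so demand is inelastic at this price.

-0.558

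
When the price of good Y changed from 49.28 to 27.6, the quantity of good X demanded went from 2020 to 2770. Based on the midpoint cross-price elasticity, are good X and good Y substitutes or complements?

%ΔQ_x = (2770 − 2020)/[(2020+2770)/2] = 750/2395 ≈ 0.3132.
%ΔP_y = (27.6 − 49.28)/[(49.28+27.6)/2] ≈ -0.5640.
E_xy = 0.3132/-0.5640 ≈ -0.555.
E_xy < 0, so the goods are complements.

complements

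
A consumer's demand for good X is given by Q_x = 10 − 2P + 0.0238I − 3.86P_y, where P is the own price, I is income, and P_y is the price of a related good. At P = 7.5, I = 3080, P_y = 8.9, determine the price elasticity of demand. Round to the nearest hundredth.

Evaluating quantity at (P, I, P_y) gives Q_x = 10 − 2(7.5) + 0.0238(3080) − 3.86(8.9) = 10 − 15 + 73.304 − 34.354 = 33.95.
∂Q_x/∂P = −2, so E_p = (−2)·(7.5/33.95) ≈ -0.44.
|E_p| < 1: demand is inelastic.

-0.44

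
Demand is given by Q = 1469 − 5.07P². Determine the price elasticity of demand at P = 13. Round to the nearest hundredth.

At P = 13, Q = 612.17.
dQ/dP = −2·5.07·P = −131.82.
Point elasticity E = (dQ/dP)·(P/Q) = -131.82 × 13/612.17 ≈ -2.80.
|E| > 1, so demand is elastic at this price.

-2.80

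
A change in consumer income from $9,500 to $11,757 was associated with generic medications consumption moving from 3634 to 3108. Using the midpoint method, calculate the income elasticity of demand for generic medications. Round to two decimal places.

-0.73

%ΔQ = (3108 − 3634)/[(3634+3108)/2] = -526/3371 ≈ -0.1560.
%ΔY = (11,757 − 9,500)/[(9,500+11,757)/2] = 2257/10628.5 ≈ 0.2124.
E_I = %ΔQ/%ΔY ≈ -0.73.
E_I < 0: inferior good.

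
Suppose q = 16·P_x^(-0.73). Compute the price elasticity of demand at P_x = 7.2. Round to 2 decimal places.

For a Cobb–Douglas (constant-elasticity) form q = A·P_x^α·…, the elasticity with respect to P_x equals the exponent α at every point.
Here the exponent on P_x is -0.73, so the price elasticity of demand is -0.73.

-0.73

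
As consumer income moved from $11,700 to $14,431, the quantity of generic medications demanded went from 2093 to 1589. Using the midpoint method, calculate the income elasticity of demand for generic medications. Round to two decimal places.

%ΔQ = (1589 − 2093)/[(2093+1589)/2] = -504/1841 ≈ -0.2738.
%ΔI = (14,431 − 11,700)/[(11,700+14,431)/2] = 2731/13065.5 ≈ 0.2090.
E_I = %ΔQ/%ΔI ≈ -1.31.
E_I < 0: inferior good.

-1.31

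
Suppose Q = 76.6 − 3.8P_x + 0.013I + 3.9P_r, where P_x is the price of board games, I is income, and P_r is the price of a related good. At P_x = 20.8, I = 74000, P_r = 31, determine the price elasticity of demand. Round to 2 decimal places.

-0.07

Q = 76.6 − 3.8(20.8) + 0.013(74000) + 3.9(31) = 76.6 − 79.04 + 962 + 120.9 = 1080.46.
∂Q/∂P_x = −3.8, so E_p = (−3.8)·(20.8/1080.46) ≈ -0.07.
|E_p| < 1: demand is inelastic.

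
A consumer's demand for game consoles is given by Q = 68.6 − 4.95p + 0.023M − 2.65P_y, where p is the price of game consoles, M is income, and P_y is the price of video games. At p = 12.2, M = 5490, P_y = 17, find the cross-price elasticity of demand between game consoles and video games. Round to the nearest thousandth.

Evaluating quantity at (p, M, P_y) gives Q = 68.6 − 4.95(12.2) + 0.023(5490) − 2.65(17) = 68.6 − 60.39 + 126.27 − 45.05 = 89.43.
∂Q/∂P_y = −2.65, so E_xy = -2.65·(17/89.43) ≈ -0.504.
E_xy < 0: the goods are complements.

-0.504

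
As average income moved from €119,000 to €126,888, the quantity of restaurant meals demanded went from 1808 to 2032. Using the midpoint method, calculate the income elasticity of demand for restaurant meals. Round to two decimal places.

1.82

%ΔQ = (2032 − 1808)/[(1808+2032)/2] = 224/1920 ≈ 0.1167.
%ΔM = (126,888 − 119,000)/[(119,000+126,888)/2] = 7888/122944 ≈ 0.0642.
E_I = %ΔQ/%ΔM ≈ 1.82.
E_I > 1: normal good (luxury).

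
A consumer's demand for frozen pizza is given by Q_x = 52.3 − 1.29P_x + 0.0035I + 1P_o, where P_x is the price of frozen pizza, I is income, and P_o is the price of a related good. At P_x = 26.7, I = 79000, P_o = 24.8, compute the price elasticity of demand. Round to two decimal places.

At the given point, Q_x = 52.3 − 1.29(26.7) + 0.0035(79000) + 1(24.8) = 52.3 − 34.443 + 276.5 + 24.8 = 319.157.
∂Q_x/∂P_x = −1.29, so E_p = (−1.29)·(26.7/319.157) ≈ -0.11.
|E_p| < 1: demand is inelastic.

-0.11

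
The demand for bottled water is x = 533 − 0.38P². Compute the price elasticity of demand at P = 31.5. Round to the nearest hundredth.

-4.84

At P = 31.5, x = 155.945.
dx/dP = −2·0.38·P = −23.94.
Point elasticity E = (dx/dP)·(P/x) = -23.94 × 31.5/155.945 ≈ -4.84.
|E| > 1, so demand is elastic at this price.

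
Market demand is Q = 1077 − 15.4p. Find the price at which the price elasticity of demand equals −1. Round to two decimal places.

34.97

For linear demand Q = a − bp, E = −bp/(a − bp). |E| = 1 ⇒ bp = a − bp ⇒ p = a/(2b).
p = 1077/(2·15.4) ≈ 34.97.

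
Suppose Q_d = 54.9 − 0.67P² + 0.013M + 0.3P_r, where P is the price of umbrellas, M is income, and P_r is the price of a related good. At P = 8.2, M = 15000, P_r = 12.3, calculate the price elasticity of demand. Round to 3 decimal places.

-0.432

Evaluating quantity at (P, M, P_r) gives Q_d = 54.9 − 0.67(8.2)² + 0.013(15000) + 0.3(12.3) = 54.9 − 45.0508 + 195 + 3.69 = 208.5392.
∂Q_d/∂P = −2·0.67·P = -10.988, so E_p = -10.988·(8.2/208.5392) ≈ -0.432.
|E_p| < 1: demand is inelastic.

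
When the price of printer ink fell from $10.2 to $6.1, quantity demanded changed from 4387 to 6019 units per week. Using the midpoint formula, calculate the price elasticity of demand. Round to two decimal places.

%Δq = (6019 − 4387)/[(4387 + 6019)/2] = 1632/5203 ≈ 0.3137.
%ΔP = (6.1 − 10.2)/[(10.2 + 6.1)/2] = -4.1/8.15 ≈ -0.5031.
Arc elasticity E = %Δq/%ΔP ≈ 0.3137/-0.5031 ≈ -0.62.
|E| < 1: demand is inelastic over this range.

-0.62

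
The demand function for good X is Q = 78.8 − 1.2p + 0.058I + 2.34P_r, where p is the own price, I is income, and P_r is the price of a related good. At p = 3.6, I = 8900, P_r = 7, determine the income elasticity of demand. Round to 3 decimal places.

0.850

Evaluating quantity at (p, I, P_r) gives Q = 78.8 − 1.2(3.6) + 0.058(8900) + 2.34(7) = 78.8 − 4.32 + 516.2 + 16.38 = 607.06.
∂Q/∂I = +0.058, so E_I = 0.058·(8900/607.06) ≈ 0.850.
E_I ∈ (0,1): normal good (necessity).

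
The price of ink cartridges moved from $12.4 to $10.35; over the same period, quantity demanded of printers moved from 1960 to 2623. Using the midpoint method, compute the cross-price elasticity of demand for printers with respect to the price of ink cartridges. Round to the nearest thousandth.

%ΔQ_x = (2623 − 1960)/[(1960+2623)/2] = 663/2291.5 ≈ 0.2893.
%ΔP_y = (10.35 − 12.4)/[(12.4+10.35)/2] ≈ -0.1802.
E_xy = 0.2893/-0.1802 ≈ -1.605.
E_xy < 0, so printers and ink cartridges are complements.

-1.605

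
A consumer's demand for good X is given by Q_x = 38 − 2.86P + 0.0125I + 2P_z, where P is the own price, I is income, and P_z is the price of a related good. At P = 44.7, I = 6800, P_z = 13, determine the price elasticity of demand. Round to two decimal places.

-6.04

At the given point, Q_x = 38 − 2.86(44.7) + 0.0125(6800) + 2(13) = 38 − 127.842 + 85 + 26 = 21.158.
∂Q_x/∂P = −2.86, so E_p = (−2.86)·(44.7/21.158) ≈ -6.04.
|E_p| > 1: demand is elastic.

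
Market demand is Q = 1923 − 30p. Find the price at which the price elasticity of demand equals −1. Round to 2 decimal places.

32.05

For linear demand Q = a − bp, E = −bp/(a − bp). |E| = 1 ⇒ bp = a − bp ⇒ p = a/(2b).
p = 1923/(2·30) = 32.05.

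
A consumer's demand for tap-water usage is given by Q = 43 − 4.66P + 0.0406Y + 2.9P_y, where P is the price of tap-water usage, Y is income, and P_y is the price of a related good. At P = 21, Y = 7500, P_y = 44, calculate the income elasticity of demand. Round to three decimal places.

0.807

At the given point, Q = 43 − 4.66(21) + 0.0406(7500) + 2.9(44) = 43 − 97.86 + 304.5 + 127.6 = 377.24.
∂Q/∂Y = +0.0406, so E_I = 0.0406·(7500/377.24) ≈ 0.807.
E_I ∈ (0,1): normal good (necessity).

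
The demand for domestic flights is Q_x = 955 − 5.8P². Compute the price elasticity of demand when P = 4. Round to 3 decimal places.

-0.215

At P = 4, Q_x = 862.2.
dQ_x/dP = −2·5.8·P = −46.4.
Point elasticity E = (dQ_x/dP)·(P/Q_x) = -46.4 × 4/862.2 ≈ -0.215.
|E| < 1, so demand is inelastic at this price.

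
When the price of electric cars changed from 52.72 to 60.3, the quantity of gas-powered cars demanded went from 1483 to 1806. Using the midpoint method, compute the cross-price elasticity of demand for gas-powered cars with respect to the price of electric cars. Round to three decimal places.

1.464

%ΔQ_x = (1806 − 1483)/[(1483+1806)/2] = 323/1644.5 ≈ 0.1964.
%ΔP_y = (60.3 − 52.72)/[(52.72+60.3)/2] ≈ 0.1341.
E_xy = 0.1964/0.1341 ≈ 1.464.
E_xy > 0, so gas-powered cars and electric cars are substitutes.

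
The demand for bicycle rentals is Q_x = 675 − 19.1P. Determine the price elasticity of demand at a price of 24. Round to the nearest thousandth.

At P = 24, Q_x = 216.6.
dQ_x/dP = −19.1.
Point elasticity E = (dQ_x/dP)·(P/Q_x) = -19.1 × 24/216.6 ≈ -2.116.
|E| > 1, so demand is elastic at this price.

-2.116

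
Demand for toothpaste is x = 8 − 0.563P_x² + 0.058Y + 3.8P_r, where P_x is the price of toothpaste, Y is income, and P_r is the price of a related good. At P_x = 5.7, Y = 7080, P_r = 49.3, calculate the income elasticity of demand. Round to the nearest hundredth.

0.70

First evaluate x: 8 − 0.563(5.7)² + 0.058(7080) + 3.8(49.3) = 8 − 18.2919 + 410.64 + 187.34 = 587.6881.
∂x/∂Y = +0.058, so E_I = 0.058·(7080/587.6881) ≈ 0.70.
E_I ∈ (0,1): normal good (necessity).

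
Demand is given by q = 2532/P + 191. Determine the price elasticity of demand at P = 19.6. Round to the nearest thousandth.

At P = 19.6, q = 320.1837.
dq/dP = −2532/P² = −6.591.
Point elasticity E = (dq/dP)·(P/q) = -6.591 × 19.6/320.1837 ≈ -0.403.
|E| < 1, so demand is inelastic at this price.

-0.403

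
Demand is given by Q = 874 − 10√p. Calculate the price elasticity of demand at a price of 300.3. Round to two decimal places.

-0.12

At p = 300.3, Q = 700.7083.
dQ/dp = −10/(2√p) = −10/(2·17.3292).
Point elasticity E = (dQ/dp)·(p/Q) = -0.2885 × 300.3/700.7083 ≈ -0.12.
|E| < 1, so demand is inelastic at this price.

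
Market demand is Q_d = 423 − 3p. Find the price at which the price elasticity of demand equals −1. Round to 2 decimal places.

70.50

For linear demand Q_d = a − bp, E = −bp/(a − bp). |E| = 1 ⇒ bp = a − bp ⇒ p = a/(2b).
p = 423/(2·3) = 70.50.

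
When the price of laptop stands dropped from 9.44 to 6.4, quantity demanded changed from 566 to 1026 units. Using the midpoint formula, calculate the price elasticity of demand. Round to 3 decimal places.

-1.506

%ΔQ = (1026 − 566)/[(566 + 1026)/2] = 460/796 ≈ 0.5779.
%Δp = (6.4 − 9.44)/[(9.44 + 6.4)/2] = -3.04/7.92 ≈ -0.3838.
Arc elasticity E = %ΔQ/%Δp ≈ 0.5779/-0.3838 ≈ -1.506.
|E| > 1: demand is elastic over this range.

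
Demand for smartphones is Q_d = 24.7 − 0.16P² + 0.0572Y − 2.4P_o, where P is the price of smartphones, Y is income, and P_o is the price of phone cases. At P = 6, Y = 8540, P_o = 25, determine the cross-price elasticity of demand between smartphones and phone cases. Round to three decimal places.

At the given point, Q_d = 24.7 − 0.16(6)² + 0.0572(8540) − 2.4(25) = 24.7 − 5.76 + 488.488 − 60 = 447.428.
∂Q_d/∂P_o = −2.4, so E_xy = -2.4·(25/447.428) ≈ -0.134.
E_xy < 0: the goods are complements.

-0.134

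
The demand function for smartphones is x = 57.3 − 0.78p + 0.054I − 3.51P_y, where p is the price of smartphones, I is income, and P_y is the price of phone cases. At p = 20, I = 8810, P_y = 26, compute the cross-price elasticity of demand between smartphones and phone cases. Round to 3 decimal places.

Substituting, x = 57.3 − 0.78(20) + 0.054(8810) − 3.51(26) = 57.3 − 15.6 + 475.74 − 91.26 = 426.18.
∂x/∂P_y = −3.51, so E_xy = -3.51·(26/426.18) ≈ -0.214.
E_xy < 0: the goods are complements.

-0.214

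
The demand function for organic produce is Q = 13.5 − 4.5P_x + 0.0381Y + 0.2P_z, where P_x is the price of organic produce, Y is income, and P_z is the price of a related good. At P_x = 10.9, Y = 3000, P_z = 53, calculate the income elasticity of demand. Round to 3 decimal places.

Substituting, Q = 13.5 − 4.5(10.9) + 0.0381(3000) + 0.2(53) = 13.5 − 49.05 + 114.3 + 10.6 = 89.35.
∂Q/∂Y = +0.0381, so E_I = 0.0381·(3000/89.35) ≈ 1.279.
E_I > 1: normal good (luxury).

1.279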